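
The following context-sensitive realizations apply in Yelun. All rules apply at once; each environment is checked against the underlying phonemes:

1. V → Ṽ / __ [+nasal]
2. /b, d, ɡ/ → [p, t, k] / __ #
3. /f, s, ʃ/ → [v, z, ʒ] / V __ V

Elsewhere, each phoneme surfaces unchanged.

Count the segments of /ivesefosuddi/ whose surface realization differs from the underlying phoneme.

3

Segments that undergo a rule: /s/ → [z] (rule 3); /f/ → [v] (rule 3); /s/ → [z] (rule 3).
All other segments surface unchanged.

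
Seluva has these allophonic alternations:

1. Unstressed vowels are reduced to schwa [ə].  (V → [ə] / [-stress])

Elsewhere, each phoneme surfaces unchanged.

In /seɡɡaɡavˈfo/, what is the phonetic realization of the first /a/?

/a/ (between /ɡ/ and /ɡ/) occurs in an unstressed syllable → [ə] by rule 1.

[ə]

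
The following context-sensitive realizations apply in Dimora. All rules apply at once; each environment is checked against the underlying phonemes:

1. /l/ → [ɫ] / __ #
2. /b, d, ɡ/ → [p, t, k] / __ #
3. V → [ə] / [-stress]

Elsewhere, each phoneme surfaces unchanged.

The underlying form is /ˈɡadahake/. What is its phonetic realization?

/ɡ/ (word-initial) fails the environment for rule 2, so it stays [ɡ].
/a/ (between /ɡ/ and /d/): rule 3 targets it, but not in an unstressed syllable → unchanged [a].
/d/ (between /a/ and /a/) fails the environment for rule 2, so it stays [d].
/a/ (between /d/ and /h/): in an unstressed syllable, so rule 3 applies → [ə].
/h/ — not in any rule's target class → [h].
Rule 3 applies to /a/ (between /h/ and /k/: in an unstressed syllable) → [ə].
/k/ stays [k].
/e/ meets the environment for rule 3 (in an unstressed syllable) → [ə].

[ˈɡadəhəkə]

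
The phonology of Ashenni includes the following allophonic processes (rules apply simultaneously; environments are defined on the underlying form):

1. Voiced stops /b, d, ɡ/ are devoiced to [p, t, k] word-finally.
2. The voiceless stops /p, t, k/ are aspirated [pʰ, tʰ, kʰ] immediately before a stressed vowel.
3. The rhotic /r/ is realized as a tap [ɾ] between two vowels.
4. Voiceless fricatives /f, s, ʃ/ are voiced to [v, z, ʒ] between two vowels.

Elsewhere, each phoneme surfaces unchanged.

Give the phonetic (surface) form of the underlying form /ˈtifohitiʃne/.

[ˈtʰivohitiʃne]

/t/ meets the environment for rule 2 (immediately before a stressed vowel) → [tʰ].
/i/ (between /t/ and /f/) is unaffected → [i].
/f/ meets the environment for rule 4 (between two vowels) → [v].
/o/ stays [o].
/h/ — not in any rule's target class → [h].
/i/ (between /h/ and /t/): no rule targets it → [i].
/t/ (between /i/ and /i/) fails the environment for rule 2, so it stays [t].
/i/ (between /t/ and /ʃ/): no rule targets it → [i].
/ʃ/ (between /i/ and /n/) is in the target of rule 4 but the environment (between two vowels) is not met → [ʃ].
/n/ stays [n].
/e/ (word-final) is unaffected → [e].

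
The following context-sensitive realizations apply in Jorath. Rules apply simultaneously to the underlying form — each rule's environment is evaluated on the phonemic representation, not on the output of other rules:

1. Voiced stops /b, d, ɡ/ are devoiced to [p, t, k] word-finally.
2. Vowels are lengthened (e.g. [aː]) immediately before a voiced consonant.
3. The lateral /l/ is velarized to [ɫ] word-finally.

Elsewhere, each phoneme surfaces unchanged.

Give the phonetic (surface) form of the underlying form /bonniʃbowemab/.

/b/ — word-initial; rule 1 does not apply here → [b].
/o/ — between /b/ and /n/, before a voiced consonant — surfaces as [oː] (rule 2).
/i/ (between /n/ and /ʃ/) is in the target of rule 2 but the environment (before a voiced consonant) is not met → [i].
/b/ (between /ʃ/ and /o/) fails the environment for rule 1, so it stays [b].
/o/ — between /b/ and /w/, before a voiced consonant — surfaces as [oː] (rule 2).
/e/ (between /w/ and /m/): before a voiced consonant, so rule 2 applies → [eː].
/a/ — between /m/ and /b/, before a voiced consonant — surfaces as [aː] (rule 2).
/b/ — word-final, word-finally — surfaces as [p] (rule 1).

[boːnniʃboːweːmaːp]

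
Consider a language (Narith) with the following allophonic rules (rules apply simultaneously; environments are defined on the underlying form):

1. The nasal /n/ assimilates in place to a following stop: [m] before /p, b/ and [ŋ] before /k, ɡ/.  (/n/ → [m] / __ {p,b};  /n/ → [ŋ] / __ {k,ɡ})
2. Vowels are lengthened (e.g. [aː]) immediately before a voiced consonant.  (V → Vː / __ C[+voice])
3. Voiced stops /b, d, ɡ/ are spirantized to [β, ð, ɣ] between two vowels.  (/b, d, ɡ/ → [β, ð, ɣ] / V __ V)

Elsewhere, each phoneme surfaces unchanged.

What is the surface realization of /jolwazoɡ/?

/j/ stays [j].
/o/ meets the environment for rule 2 (before a voiced consonant) → [oː].
/l/ — not in any rule's target class → [l].
/w/ stays [w].
/a/ — between /w/ and /z/, before a voiced consonant — surfaces as [aː] (rule 2).
/z/ stays [z].
/o/ — between /z/ and /ɡ/, before a voiced consonant — surfaces as [oː] (rule 2).
/ɡ/ (word-final) fails the environment for rule 3, so it stays [ɡ].

[joːlwaːzoːɡ]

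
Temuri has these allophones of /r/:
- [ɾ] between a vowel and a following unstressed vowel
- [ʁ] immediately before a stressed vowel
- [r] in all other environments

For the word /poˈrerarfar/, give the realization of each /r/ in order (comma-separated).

[ʁ], [ɾ], [r], [r]

Occurrence 1 (position 3): immediately before a stressed vowel → [ʁ].
Occurrence 2 (position 5): between a vowel and a following unstressed vowel → [ɾ].
Occurrence 3 (position 7): no conditioning environment matches → elsewhere allophone [r].
Occurrence 4 (position 10): no conditioning environment matches → elsewhere allophone [r].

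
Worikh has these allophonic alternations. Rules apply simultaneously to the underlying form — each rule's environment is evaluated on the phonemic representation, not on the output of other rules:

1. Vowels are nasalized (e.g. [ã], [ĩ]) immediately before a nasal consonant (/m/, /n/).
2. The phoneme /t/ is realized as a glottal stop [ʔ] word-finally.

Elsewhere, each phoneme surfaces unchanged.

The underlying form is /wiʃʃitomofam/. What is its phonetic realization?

/w/ — not in any rule's target class → [w].
/i/ — between /w/ and /ʃ/; rule 1 does not apply here → [i].
/ʃ/ (between /i/ and /ʃ/) is unaffected → [ʃ].
/ʃ/ (between /ʃ/ and /i/) is unaffected → [ʃ].
/i/ (between /ʃ/ and /t/) is in the target of rule 1 but the environment (before a nasal consonant) is not met → [i].
/t/ (between /i/ and /o/): rule 2 targets it, but not word-finally → unchanged [t].
/o/ (between /t/ and /m/): before a nasal consonant, so rule 1 applies → [õ].
/m/ — not in any rule's target class → [m].
/o/ (between /m/ and /f/): rule 1 targets it, but not before a nasal consonant → unchanged [o].
/f/ (between /o/ and /a/): no rule targets it → [f].
/a/ meets the environment for rule 1 (before a nasal consonant) → [ã].
/m/ — not in any rule's target class → [m].

[wiʃʃitõmofãm]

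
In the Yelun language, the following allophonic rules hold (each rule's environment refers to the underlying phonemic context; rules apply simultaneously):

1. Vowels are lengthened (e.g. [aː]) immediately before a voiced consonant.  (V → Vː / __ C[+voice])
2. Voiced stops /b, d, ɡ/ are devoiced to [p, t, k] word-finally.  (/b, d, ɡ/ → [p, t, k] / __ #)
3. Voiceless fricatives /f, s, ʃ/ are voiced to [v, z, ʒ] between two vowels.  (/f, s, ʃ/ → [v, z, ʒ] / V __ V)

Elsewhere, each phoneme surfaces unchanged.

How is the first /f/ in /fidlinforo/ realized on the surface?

/f/ (word-initial): rule 3 targets it, but not between two vowels → unchanged [f].

[f]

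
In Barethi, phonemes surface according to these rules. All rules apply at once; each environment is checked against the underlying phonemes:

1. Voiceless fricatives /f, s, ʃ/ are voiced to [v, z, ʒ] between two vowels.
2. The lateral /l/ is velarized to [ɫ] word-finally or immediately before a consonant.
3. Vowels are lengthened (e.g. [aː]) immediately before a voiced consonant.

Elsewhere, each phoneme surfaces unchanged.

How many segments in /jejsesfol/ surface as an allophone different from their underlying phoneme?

3

Segments that undergo a rule: /e/ → [eː] (rule 3); /o/ → [oː] (rule 3); /l/ → [ɫ] (rule 2).
All other segments surface unchanged.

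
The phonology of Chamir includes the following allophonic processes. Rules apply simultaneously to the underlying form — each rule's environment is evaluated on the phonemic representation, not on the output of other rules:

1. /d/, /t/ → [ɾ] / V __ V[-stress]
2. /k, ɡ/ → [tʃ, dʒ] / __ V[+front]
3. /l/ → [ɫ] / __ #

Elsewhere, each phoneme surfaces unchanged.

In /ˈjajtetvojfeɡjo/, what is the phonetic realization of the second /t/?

[t]

/t/ (between /e/ and /v/) fails the environment for rule 1, so it stays [t].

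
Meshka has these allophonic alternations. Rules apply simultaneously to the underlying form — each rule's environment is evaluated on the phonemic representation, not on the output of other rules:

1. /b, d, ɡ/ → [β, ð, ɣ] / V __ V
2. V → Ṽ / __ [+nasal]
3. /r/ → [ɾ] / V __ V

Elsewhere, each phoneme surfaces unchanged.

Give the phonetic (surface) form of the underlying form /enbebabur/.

Rule 2 applies to /e/ (word-initial: before a nasal consonant) → [ẽ].
/n/ (between /e/ and /b/): no rule targets it → [n].
/b/ — between /n/ and /e/; rule 1 does not apply here → [b].
/e/ (between /b/ and /b/) is in the target of rule 2 but the environment (before a nasal consonant) is not met → [e].
/b/ meets the environment for rule 1 (between two vowels) → [β].
/a/ (between /b/ and /b/) is in the target of rule 2 but the environment (before a nasal consonant) is not met → [a].
/b/ — between /a/ and /u/, between two vowels — surfaces as [β] (rule 1).
/u/ (between /b/ and /r/): rule 2 targets it, but not before a nasal consonant → unchanged [u].
/r/ (word-final) fails the environment for rule 3, so it stays [r].

[ẽnbeβaβur]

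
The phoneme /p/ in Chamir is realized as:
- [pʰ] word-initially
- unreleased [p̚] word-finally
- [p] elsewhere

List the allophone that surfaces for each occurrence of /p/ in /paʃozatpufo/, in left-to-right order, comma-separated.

[pʰ], [p]

Occurrence 1 (position 1): word-initially → [pʰ].
Occurrence 2 (position 8): no conditioning environment matches → elsewhere allophone [p].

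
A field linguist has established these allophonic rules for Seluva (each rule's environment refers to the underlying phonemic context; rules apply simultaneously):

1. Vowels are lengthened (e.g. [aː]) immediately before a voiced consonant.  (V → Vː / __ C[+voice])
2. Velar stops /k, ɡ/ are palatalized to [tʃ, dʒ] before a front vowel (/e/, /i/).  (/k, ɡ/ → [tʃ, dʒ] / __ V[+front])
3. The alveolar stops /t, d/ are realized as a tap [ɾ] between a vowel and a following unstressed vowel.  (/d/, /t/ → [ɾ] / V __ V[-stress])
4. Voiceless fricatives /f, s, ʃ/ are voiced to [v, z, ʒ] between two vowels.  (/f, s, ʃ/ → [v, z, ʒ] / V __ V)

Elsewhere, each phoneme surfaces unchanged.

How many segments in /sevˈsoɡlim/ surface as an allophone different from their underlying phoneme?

Segments that undergo a rule: /e/ → [eː] (rule 1); /o/ → [oː] (rule 1); /i/ → [iː] (rule 1).
All other segments surface unchanged.

3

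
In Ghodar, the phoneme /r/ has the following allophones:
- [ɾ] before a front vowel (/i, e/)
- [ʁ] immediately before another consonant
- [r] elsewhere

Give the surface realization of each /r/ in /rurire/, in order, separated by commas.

Occurrence 1 (position 1): no conditioning environment matches → elsewhere allophone [r].
Occurrence 2 (position 3): before a front vowel (/i, e/) → [ɾ].
Occurrence 3 (position 5): before a front vowel (/i, e/) → [ɾ].

[r], [ɾ], [ɾ]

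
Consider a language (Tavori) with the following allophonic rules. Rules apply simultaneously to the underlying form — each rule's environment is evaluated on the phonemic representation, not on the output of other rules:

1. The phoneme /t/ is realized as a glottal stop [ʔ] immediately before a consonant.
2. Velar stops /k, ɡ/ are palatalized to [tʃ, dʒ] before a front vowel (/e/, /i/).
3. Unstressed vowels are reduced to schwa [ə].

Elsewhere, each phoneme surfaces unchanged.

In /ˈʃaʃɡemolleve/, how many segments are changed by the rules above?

5

Segments that undergo a rule: /ɡ/ → [dʒ] (rule 2); /e/ → [ə] (rule 3); /o/ → [ə] (rule 3); /e/ → [ə] (rule 3); /e/ → [ə] (rule 3).
All other segments surface unchanged.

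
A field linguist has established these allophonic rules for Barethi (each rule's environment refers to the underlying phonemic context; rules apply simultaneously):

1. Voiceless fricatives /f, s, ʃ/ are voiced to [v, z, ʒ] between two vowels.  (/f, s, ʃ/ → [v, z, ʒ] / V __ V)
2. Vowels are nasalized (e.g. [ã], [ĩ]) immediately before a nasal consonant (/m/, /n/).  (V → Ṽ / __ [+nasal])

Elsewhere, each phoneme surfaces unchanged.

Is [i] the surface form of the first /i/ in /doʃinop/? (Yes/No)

/i/ — between /ʃ/ and /n/, before a nasal consonant — surfaces as [ĩ] (rule 2).
The actual realization is [ĩ], not [i].

No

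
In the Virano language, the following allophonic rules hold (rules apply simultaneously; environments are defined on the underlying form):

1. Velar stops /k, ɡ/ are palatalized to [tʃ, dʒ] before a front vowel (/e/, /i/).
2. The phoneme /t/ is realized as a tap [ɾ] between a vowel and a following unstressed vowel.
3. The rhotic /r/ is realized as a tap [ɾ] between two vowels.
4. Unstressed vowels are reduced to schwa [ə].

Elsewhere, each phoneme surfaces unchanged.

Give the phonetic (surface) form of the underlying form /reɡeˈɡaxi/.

[rədʒəˈɡaxə]

/r/ (word-initial): rule 3 targets it, but not between two vowels → unchanged [r].
/e/ (between /r/ and /ɡ/): in an unstressed syllable, so rule 4 applies → [ə].
/ɡ/ (between /e/ and /e/) occurs before a front vowel → [dʒ] by rule 1.
/e/ (between /ɡ/ and /ɡ/) occurs in an unstressed syllable → [ə] by rule 4.
/ɡ/ (between /e/ and /a/) fails the environment for rule 1, so it stays [ɡ].
/a/ (between /ɡ/ and /x/) fails the environment for rule 4, so it stays [a].
/x/ — not in any rule's target class → [x].
/i/ (word-final) occurs in an unstressed syllable → [ə] by rule 4.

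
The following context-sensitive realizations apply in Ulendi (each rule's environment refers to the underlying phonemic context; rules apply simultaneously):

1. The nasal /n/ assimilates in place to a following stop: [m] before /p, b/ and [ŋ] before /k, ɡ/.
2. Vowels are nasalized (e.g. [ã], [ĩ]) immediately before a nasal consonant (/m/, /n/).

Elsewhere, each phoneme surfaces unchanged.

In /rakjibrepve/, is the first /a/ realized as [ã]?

/a/ (between /r/ and /k/) is in the target of rule 2 but the environment (before a nasal consonant) is not met → [a].
The actual realization is [a], not [ã].

No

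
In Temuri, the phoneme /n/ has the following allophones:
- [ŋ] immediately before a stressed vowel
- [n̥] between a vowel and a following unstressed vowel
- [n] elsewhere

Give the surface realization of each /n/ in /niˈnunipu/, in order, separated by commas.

Occurrence 1 (position 1): no conditioning environment matches → elsewhere allophone [n].
Occurrence 2 (position 3): immediately before a stressed vowel → [ŋ].
Occurrence 3 (position 5): between a vowel and a following unstressed vowel → [n̥].

[n], [ŋ], [n̥]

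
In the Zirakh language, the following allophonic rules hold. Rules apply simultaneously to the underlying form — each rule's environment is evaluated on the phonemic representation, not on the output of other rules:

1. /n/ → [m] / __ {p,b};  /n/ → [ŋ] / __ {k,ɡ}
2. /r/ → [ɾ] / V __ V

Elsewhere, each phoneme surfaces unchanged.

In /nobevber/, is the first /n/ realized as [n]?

/n/ — word-initial; rule 1 does not apply here → [n].
The actual realization is [n], which matches [n].

Yes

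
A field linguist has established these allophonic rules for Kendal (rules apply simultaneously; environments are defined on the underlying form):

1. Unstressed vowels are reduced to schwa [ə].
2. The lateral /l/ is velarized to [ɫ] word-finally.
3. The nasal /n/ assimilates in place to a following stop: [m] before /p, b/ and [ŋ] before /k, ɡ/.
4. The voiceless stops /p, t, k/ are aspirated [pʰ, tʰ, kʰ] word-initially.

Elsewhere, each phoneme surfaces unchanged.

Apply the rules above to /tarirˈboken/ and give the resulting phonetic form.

/t/ — word-initial, word-initially — surfaces as [tʰ] (rule 4).
/a/ — between /t/ and /r/, in an unstressed syllable — surfaces as [ə] (rule 1).
/r/ — not in any rule's target class → [r].
/i/ — between /r/ and /r/, in an unstressed syllable — surfaces as [ə] (rule 1).
/r/ stays [r].
/b/ — not in any rule's target class → [b].
/o/ — between /b/ and /k/; rule 1 does not apply here → [o].
/k/ (between /o/ and /e/) fails the environment for rule 4, so it stays [k].
/e/ — between /k/ and /n/, in an unstressed syllable — surfaces as [ə] (rule 1).
/n/ (word-final) is in the target of rule 3 but the environment (before a labial or velar stop) is not met → [n].

[tʰərərˈbokən]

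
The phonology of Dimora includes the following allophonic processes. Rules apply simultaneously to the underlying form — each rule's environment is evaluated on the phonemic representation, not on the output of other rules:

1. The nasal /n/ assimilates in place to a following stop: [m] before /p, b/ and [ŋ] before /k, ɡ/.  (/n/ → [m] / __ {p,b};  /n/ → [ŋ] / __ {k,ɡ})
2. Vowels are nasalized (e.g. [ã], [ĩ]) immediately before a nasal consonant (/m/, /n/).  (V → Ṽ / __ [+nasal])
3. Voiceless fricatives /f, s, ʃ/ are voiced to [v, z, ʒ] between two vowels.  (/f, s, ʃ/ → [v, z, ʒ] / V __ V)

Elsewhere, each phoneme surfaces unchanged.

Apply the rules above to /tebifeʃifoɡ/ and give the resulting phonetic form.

/e/ (between /t/ and /b/) fails the environment for rule 2, so it stays [e].
/i/ — between /b/ and /f/; rule 2 does not apply here → [i].
/f/ — between /i/ and /e/, between two vowels — surfaces as [v] (rule 3).
/e/ — between /f/ and /ʃ/; rule 2 does not apply here → [e].
/ʃ/ meets the environment for rule 3 (between two vowels) → [ʒ].
/i/ — between /ʃ/ and /f/; rule 2 does not apply here → [i].
/f/ (between /i/ and /o/) occurs between two vowels → [v] by rule 3.
/o/ — between /f/ and /ɡ/; rule 2 does not apply here → [o].

[tebiveʒivoɡ]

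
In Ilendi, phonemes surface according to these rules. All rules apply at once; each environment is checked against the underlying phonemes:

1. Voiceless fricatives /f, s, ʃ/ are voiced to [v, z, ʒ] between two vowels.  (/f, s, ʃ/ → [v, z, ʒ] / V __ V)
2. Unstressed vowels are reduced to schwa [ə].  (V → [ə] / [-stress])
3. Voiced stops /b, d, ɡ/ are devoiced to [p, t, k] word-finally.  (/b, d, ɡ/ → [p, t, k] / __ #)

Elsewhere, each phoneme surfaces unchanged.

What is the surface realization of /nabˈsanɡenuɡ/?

/n/ (word-initial): no rule targets it → [n].
/a/ meets the environment for rule 2 (in an unstressed syllable) → [ə].
/b/ (between /a/ and /s/) is in the target of rule 3 but the environment (word-finally) is not met → [b].
/s/ (between /b/ and /a/) is in the target of rule 1 but the environment (between two vowels) is not met → [s].
/a/ (between /s/ and /n/) fails the environment for rule 2, so it stays [a].
/n/ (between /a/ and /ɡ/) is unaffected → [n].
/ɡ/ — between /n/ and /e/; rule 3 does not apply here → [ɡ].
/e/ (between /ɡ/ and /n/) occurs in an unstressed syllable → [ə] by rule 2.
/n/ (between /e/ and /u/) is unaffected → [n].
/u/ — between /n/ and /ɡ/, in an unstressed syllable — surfaces as [ə] (rule 2).
/ɡ/ — word-final, word-finally — surfaces as [k] (rule 3).

[nəbˈsanɡənək]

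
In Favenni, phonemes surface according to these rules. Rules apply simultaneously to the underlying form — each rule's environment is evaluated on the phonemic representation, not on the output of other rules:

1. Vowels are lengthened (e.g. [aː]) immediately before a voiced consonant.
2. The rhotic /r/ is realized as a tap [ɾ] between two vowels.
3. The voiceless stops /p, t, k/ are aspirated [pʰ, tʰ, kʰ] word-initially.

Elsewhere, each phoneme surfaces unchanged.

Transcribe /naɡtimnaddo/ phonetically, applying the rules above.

/n/ stays [n].
/a/ (between /n/ and /ɡ/) occurs before a voiced consonant → [aː] by rule 1.
/ɡ/ (between /a/ and /t/) is unaffected → [ɡ].
/t/ (between /ɡ/ and /i/): rule 3 targets it, but not word-initially → unchanged [t].
/i/ meets the environment for rule 1 (before a voiced consonant) → [iː].
/m/ stays [m].
/n/ — not in any rule's target class → [n].
/a/ (between /n/ and /d/): before a voiced consonant, so rule 1 applies → [aː].
/d/ stays [d].
/d/ (between /d/ and /o/) is unaffected → [d].
/o/ (word-final) fails the environment for rule 1, so it stays [o].

[naːɡtiːmnaːddo]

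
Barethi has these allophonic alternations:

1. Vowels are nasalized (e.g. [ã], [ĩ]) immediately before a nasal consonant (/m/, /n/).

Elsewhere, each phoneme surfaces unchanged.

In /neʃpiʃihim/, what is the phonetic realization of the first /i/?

/i/ (between /p/ and /ʃ/) fails the environment for rule 1, so it stays [i].

[i]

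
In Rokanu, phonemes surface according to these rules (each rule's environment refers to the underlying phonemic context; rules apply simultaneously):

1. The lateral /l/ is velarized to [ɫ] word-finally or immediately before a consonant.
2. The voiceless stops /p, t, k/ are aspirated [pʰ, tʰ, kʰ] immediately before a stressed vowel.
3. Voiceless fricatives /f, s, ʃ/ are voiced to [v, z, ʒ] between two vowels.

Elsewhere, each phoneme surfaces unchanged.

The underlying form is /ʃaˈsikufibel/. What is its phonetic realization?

[ʃaˈzikuvibeɫ]

/ʃ/ (word-initial) fails the environment for rule 3, so it stays [ʃ].
/a/ stays [a].
/s/ (between /a/ and /i/): between two vowels, so rule 3 applies → [z].
/i/ (between /s/ and /k/) is unaffected → [i].
/k/ — between /i/ and /u/; rule 2 does not apply here → [k].
/u/ (between /k/ and /f/) is unaffected → [u].
Rule 3 applies to /f/ (between /u/ and /i/: between two vowels) → [v].
/i/ (between /f/ and /b/): no rule targets it → [i].
/b/ stays [b].
/e/ (between /b/ and /l/) is unaffected → [e].
/l/ (word-final): word-finally or immediately before a consonant, so rule 1 applies → [ɫ].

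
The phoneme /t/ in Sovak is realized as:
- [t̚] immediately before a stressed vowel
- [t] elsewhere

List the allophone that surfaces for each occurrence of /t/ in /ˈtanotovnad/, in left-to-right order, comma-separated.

[t̚], [t]

Occurrence 1 (position 1): immediately before a stressed vowel → [t̚].
Occurrence 2 (position 5): no conditioning environment matches → elsewhere allophone [t].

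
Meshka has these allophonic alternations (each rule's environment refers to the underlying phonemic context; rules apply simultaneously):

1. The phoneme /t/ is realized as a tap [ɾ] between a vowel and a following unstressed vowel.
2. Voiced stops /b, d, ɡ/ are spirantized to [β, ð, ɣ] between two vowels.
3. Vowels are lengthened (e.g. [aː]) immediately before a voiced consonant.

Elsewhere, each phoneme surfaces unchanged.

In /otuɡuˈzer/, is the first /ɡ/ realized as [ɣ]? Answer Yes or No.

Rule 2 applies to /ɡ/ (between /u/ and /u/: between two vowels) → [ɣ].
The actual realization is [ɣ], which matches [ɣ].

Yes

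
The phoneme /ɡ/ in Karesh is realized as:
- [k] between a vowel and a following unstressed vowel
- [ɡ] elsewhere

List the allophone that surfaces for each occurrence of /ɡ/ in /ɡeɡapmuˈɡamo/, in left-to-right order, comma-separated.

[ɡ], [k], [ɡ]

Occurrence 1 (position 1): no conditioning environment matches → elsewhere allophone [ɡ].
Occurrence 2 (position 3): between a vowel and a following unstressed vowel → [k].
Occurrence 3 (position 8): no conditioning environment matches → elsewhere allophone [ɡ].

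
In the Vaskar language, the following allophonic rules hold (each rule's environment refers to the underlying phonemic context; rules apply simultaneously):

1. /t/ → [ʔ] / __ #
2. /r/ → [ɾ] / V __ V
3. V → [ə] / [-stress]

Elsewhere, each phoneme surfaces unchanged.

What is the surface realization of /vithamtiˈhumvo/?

[vəthəmtəˈhumvə]

/v/ — not in any rule's target class → [v].
/i/ meets the environment for rule 3 (in an unstressed syllable) → [ə].
/t/ — between /i/ and /h/; rule 1 does not apply here → [t].
/h/ (between /t/ and /a/) is unaffected → [h].
/a/ (between /h/ and /m/): in an unstressed syllable, so rule 3 applies → [ə].
/m/ — not in any rule's target class → [m].
/t/ — between /m/ and /i/; rule 1 does not apply here → [t].
/i/ — between /t/ and /h/, in an unstressed syllable — surfaces as [ə] (rule 3).
/h/ — not in any rule's target class → [h].
/u/ — between /h/ and /m/; rule 3 does not apply here → [u].
/m/ (between /u/ and /v/) is unaffected → [m].
/v/ stays [v].
/o/ — word-final, in an unstressed syllable — surfaces as [ə] (rule 3).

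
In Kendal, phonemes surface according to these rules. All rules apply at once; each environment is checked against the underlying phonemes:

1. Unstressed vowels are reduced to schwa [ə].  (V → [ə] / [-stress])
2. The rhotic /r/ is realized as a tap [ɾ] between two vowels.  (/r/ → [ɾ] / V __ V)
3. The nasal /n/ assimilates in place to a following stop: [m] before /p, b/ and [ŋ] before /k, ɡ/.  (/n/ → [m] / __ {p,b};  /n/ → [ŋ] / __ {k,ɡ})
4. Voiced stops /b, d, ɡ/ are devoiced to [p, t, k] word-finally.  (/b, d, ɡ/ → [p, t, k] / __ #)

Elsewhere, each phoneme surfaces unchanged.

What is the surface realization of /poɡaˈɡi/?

/p/ stays [p].
Rule 1 applies to /o/ (between /p/ and /ɡ/: in an unstressed syllable) → [ə].
/ɡ/ (between /o/ and /a/) fails the environment for rule 4, so it stays [ɡ].
/a/ (between /ɡ/ and /ɡ/) occurs in an unstressed syllable → [ə] by rule 1.
/ɡ/ (between /a/ and /i/): rule 4 targets it, but not word-finally → unchanged [ɡ].
/i/ (word-final): rule 1 targets it, but not in an unstressed syllable → unchanged [i].

[pəɡəˈɡi]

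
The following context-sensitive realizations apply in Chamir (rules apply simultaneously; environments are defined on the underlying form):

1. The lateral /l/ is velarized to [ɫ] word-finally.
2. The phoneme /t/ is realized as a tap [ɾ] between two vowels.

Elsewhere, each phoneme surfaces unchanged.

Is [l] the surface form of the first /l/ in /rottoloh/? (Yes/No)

Yes

/l/ — between /o/ and /o/; rule 1 does not apply here → [l].
The actual realization is [l], which matches [l].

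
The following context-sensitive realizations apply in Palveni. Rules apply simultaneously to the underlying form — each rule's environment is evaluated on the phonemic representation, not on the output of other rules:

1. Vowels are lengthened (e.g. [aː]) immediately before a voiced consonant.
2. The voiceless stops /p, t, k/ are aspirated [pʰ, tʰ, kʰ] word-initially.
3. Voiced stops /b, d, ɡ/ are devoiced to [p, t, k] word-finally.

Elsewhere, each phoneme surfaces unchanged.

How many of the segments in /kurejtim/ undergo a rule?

4

Segments that undergo a rule: /k/ → [kʰ] (rule 2); /u/ → [uː] (rule 1); /e/ → [eː] (rule 1); /i/ → [iː] (rule 1).
All other segments surface unchanged.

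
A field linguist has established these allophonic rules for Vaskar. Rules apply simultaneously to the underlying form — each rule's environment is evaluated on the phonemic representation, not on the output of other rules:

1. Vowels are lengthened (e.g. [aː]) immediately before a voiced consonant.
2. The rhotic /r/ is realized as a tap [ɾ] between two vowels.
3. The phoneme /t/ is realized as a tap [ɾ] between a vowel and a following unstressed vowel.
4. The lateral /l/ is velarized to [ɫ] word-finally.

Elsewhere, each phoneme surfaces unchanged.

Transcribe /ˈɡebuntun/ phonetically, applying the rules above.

[ˈɡeːbuːntuːn]

/ɡ/ (word-initial) is unaffected → [ɡ].
Rule 1 applies to /e/ (between /ɡ/ and /b/: before a voiced consonant) → [eː].
/b/ (between /e/ and /u/): no rule targets it → [b].
/u/ (between /b/ and /n/) occurs before a voiced consonant → [uː] by rule 1.
/n/ stays [n].
/t/ (between /n/ and /u/) is in the target of rule 3 but the environment (between a vowel and a following unstressed vowel) is not met → [t].
/u/ (between /t/ and /n/) occurs before a voiced consonant → [uː] by rule 1.
/n/ (word-final) is unaffected → [n].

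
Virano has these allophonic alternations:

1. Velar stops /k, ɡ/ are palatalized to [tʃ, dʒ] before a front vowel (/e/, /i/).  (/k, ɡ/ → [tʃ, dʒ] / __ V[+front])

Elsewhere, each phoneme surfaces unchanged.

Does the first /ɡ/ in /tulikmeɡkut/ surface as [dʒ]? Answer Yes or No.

/ɡ/ (between /e/ and /k/) fails the environment for rule 1, so it stays [ɡ].
The actual realization is [ɡ], not [dʒ].

No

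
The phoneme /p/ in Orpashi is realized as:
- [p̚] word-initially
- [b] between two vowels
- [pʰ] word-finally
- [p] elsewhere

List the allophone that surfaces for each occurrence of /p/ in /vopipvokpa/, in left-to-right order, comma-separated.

[b], [p], [p]

Occurrence 1 (position 3): between two vowels → [b].
Occurrence 2 (position 5): no conditioning environment matches → elsewhere allophone [p].
Occurrence 3 (position 9): no conditioning environment matches → elsewhere allophone [p].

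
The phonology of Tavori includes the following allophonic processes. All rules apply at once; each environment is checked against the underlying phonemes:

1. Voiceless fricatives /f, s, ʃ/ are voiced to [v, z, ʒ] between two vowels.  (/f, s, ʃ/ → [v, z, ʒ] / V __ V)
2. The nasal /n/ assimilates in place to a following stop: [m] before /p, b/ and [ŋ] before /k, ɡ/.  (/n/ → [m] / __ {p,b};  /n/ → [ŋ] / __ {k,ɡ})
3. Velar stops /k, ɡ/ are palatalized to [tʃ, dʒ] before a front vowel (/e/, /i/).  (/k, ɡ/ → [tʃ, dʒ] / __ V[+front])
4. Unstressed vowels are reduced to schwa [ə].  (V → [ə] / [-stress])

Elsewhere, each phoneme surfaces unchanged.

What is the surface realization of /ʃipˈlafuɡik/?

/ʃ/ (word-initial) is in the target of rule 1 but the environment (between two vowels) is not met → [ʃ].
Rule 4 applies to /i/ (between /ʃ/ and /p/: in an unstressed syllable) → [ə].
/p/ (between /i/ and /l/): no rule targets it → [p].
/l/ stays [l].
/a/ (between /l/ and /f/) is in the target of rule 4 but the environment (in an unstressed syllable) is not met → [a].
/f/ (between /a/ and /u/): between two vowels, so rule 1 applies → [v].
Rule 4 applies to /u/ (between /f/ and /ɡ/: in an unstressed syllable) → [ə].
Rule 3 applies to /ɡ/ (between /u/ and /i/: before a front vowel) → [dʒ].
Rule 4 applies to /i/ (between /ɡ/ and /k/: in an unstressed syllable) → [ə].
/k/ (word-final) is in the target of rule 3 but the environment (before a front vowel) is not met → [k].

[ʃəpˈlavədʒək]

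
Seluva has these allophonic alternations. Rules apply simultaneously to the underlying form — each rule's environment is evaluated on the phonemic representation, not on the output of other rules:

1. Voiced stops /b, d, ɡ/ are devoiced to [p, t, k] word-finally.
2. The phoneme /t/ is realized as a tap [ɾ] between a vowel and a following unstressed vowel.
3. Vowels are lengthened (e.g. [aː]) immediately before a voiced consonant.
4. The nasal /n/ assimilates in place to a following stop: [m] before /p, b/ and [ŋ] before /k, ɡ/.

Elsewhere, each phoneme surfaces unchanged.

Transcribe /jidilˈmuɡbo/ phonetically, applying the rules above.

[jiːdiːlˈmuːɡbo]

/j/ — not in any rule's target class → [j].
/i/ meets the environment for rule 3 (before a voiced consonant) → [iː].
/d/ (between /i/ and /i/) fails the environment for rule 1, so it stays [d].
/i/ meets the environment for rule 3 (before a voiced consonant) → [iː].
/l/ (between /i/ and /m/): no rule targets it → [l].
/m/ stays [m].
/u/ (between /m/ and /ɡ/): before a voiced consonant, so rule 3 applies → [uː].
/ɡ/ (between /u/ and /b/): rule 1 targets it, but not word-finally → unchanged [ɡ].
/b/ (between /ɡ/ and /o/) fails the environment for rule 1, so it stays [b].
/o/ (word-final) fails the environment for rule 3, so it stays [o].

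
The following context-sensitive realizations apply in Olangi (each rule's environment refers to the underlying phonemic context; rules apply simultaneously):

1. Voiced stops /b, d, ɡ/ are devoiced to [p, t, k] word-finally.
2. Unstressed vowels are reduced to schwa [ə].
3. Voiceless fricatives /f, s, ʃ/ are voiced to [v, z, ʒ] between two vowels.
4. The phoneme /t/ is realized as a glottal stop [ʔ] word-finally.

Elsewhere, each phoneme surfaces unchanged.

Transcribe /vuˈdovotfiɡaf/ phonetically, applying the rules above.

[vəˈdovətfəɡəf]

/v/ stays [v].
/u/ meets the environment for rule 2 (in an unstressed syllable) → [ə].
/d/ (between /u/ and /o/): rule 1 targets it, but not word-finally → unchanged [d].
/o/ (between /d/ and /v/) fails the environment for rule 2, so it stays [o].
/v/ — not in any rule's target class → [v].
/o/ (between /v/ and /t/) occurs in an unstressed syllable → [ə] by rule 2.
/t/ (between /o/ and /f/) fails the environment for rule 4, so it stays [t].
/f/ (between /t/ and /i/) is in the target of rule 3 but the environment (between two vowels) is not met → [f].
/i/ (between /f/ and /ɡ/) occurs in an unstressed syllable → [ə] by rule 2.
/ɡ/ — between /i/ and /a/; rule 1 does not apply here → [ɡ].
Rule 2 applies to /a/ (between /ɡ/ and /f/: in an unstressed syllable) → [ə].
/f/ (word-final) is in the target of rule 3 but the environment (between two vowels) is not met → [f].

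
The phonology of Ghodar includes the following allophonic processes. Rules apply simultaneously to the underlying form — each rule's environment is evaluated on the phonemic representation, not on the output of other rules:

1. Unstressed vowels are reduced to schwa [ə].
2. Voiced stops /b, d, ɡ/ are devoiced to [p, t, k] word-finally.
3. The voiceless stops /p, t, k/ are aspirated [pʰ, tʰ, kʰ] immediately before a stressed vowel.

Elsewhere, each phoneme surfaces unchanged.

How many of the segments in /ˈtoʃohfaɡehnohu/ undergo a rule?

Segments that undergo a rule: /t/ → [tʰ] (rule 3); /o/ → [ə] (rule 1); /a/ → [ə] (rule 1); /e/ → [ə] (rule 1); /o/ → [ə] (rule 1); /u/ → [ə] (rule 1).
All other segments surface unchanged.

6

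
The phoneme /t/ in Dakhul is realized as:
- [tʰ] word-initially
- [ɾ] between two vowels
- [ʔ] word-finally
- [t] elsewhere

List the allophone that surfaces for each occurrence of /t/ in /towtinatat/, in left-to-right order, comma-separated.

Occurrence 1 (position 1): word-initially → [tʰ].
Occurrence 2 (position 4): no conditioning environment matches → elsewhere allophone [t].
Occurrence 3 (position 8): between two vowels → [ɾ].
Occurrence 4 (position 10): word-finally → [ʔ].

[tʰ], [t], [ɾ], [ʔ]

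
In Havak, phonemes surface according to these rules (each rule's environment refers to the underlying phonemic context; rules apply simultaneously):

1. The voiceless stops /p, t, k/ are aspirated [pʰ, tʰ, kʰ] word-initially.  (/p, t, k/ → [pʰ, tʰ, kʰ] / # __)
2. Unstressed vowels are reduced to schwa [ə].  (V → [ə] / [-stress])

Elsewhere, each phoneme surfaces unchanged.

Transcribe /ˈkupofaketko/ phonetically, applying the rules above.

/k/ (word-initial): word-initially, so rule 1 applies → [kʰ].
/u/ (between /k/ and /p/) fails the environment for rule 2, so it stays [u].
/p/ (between /u/ and /o/) fails the environment for rule 1, so it stays [p].
Rule 2 applies to /o/ (between /p/ and /f/: in an unstressed syllable) → [ə].
/f/ (between /o/ and /a/) is unaffected → [f].
Rule 2 applies to /a/ (between /f/ and /k/: in an unstressed syllable) → [ə].
/k/ — between /a/ and /e/; rule 1 does not apply here → [k].
/e/ (between /k/ and /t/) occurs in an unstressed syllable → [ə] by rule 2.
/t/ (between /e/ and /k/) fails the environment for rule 1, so it stays [t].
/k/ (between /t/ and /o/) is in the target of rule 1 but the environment (word-initially) is not met → [k].
/o/ meets the environment for rule 2 (in an unstressed syllable) → [ə].

[ˈkʰupəfəkətkə]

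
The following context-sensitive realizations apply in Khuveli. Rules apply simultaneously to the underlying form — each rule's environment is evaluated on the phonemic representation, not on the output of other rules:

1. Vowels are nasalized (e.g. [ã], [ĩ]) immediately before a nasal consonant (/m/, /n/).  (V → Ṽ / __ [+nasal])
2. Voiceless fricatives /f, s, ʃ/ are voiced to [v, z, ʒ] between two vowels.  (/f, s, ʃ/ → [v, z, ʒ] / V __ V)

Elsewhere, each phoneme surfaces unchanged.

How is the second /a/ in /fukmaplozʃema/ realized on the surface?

/a/ (word-final) fails the environment for rule 1, so it stays [a].

[a]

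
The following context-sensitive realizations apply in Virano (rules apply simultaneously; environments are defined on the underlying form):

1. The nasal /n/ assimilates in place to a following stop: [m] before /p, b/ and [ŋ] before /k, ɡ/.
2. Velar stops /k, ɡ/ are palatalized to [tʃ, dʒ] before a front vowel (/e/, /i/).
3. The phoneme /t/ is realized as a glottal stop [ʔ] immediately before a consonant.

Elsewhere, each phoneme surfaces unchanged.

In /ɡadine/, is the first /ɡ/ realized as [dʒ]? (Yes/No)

No

/ɡ/ (word-initial): rule 2 targets it, but not before a front vowel → unchanged [ɡ].
The actual realization is [ɡ], not [dʒ].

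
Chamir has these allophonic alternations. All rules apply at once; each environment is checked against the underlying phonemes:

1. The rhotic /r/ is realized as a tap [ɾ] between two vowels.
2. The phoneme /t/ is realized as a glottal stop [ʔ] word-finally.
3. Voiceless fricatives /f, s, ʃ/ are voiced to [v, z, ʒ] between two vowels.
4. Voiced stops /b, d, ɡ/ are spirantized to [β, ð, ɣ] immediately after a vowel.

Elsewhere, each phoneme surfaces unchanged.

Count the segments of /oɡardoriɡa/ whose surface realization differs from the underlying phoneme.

Segments that undergo a rule: /ɡ/ → [ɣ] (rule 4); /r/ → [ɾ] (rule 1); /ɡ/ → [ɣ] (rule 4).
All other segments surface unchanged.

3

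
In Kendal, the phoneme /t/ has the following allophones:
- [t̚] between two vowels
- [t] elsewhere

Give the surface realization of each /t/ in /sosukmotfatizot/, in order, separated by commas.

Occurrence 1 (position 8): no conditioning environment matches → elsewhere allophone [t].
Occurrence 2 (position 11): between two vowels → [t̚].
Occurrence 3 (position 15): no conditioning environment matches → elsewhere allophone [t].

[t], [t̚], [t]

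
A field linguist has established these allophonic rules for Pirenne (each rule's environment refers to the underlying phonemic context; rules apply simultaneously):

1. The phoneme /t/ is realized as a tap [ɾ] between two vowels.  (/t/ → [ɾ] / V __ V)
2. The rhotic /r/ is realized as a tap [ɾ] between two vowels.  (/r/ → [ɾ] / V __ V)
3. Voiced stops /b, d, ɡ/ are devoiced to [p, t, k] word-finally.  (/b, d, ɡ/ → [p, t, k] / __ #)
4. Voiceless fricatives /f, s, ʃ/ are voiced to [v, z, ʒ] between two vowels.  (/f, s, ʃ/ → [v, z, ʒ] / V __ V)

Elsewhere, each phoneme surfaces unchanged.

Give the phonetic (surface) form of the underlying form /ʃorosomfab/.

[ʃoɾozomfap]

/ʃ/ — word-initial; rule 4 does not apply here → [ʃ].
/r/ (between /o/ and /o/) occurs between two vowels → [ɾ] by rule 2.
/s/ — between /o/ and /o/, between two vowels — surfaces as [z] (rule 4).
/f/ (between /m/ and /a/) fails the environment for rule 4, so it stays [f].
/b/ (word-final) occurs word-finally → [p] by rule 3.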